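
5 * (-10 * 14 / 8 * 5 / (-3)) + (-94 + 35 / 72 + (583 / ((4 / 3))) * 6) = 192659 / 72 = 2675.82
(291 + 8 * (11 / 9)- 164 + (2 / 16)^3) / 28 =630281 / 129024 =4.88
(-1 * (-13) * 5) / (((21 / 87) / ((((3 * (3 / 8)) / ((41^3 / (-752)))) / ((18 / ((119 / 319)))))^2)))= 290472455 / 16668115781669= 0.00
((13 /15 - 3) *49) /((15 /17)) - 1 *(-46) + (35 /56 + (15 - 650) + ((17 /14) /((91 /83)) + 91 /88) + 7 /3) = -4429363193 /6306300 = -702.37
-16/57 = -0.28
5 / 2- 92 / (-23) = 13 / 2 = 6.50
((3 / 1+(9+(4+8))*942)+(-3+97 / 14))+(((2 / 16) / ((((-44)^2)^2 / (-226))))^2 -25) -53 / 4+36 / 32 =31077508400150175015 / 1573401046024192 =19751.80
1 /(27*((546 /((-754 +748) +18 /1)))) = 2 /2457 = 0.00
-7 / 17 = -0.41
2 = 2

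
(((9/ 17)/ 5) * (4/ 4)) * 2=18/ 85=0.21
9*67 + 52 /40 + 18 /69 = 139049 /230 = 604.56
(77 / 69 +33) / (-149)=-2354 / 10281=-0.23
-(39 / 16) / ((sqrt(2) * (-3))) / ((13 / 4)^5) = 32 * sqrt(2) / 28561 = 0.00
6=6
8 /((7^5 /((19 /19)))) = 8 /16807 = 0.00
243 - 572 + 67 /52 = -17041 /52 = -327.71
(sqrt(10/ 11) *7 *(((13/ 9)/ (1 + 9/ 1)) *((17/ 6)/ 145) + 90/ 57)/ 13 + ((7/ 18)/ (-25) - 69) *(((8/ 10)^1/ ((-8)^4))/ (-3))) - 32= -221152943/ 6912000 + 16472393 *sqrt(110)/ 212741100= -31.18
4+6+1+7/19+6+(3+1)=406/19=21.37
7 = 7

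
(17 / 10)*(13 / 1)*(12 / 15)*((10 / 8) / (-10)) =-221 / 100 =-2.21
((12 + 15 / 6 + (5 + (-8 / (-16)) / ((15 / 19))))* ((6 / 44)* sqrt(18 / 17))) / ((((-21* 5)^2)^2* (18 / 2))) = 151* sqrt(34) / 340949503125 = 0.00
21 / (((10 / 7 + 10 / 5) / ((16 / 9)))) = 98 / 9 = 10.89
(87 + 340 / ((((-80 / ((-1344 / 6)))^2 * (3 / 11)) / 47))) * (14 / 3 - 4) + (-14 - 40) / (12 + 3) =2756720 / 9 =306302.22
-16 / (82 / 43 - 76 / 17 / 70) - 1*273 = -3320737 / 11789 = -281.68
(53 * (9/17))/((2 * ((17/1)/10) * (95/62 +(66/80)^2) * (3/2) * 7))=78864000/222042457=0.36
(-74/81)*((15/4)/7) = -185/378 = -0.49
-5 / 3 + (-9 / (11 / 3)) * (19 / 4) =-1759 / 132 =-13.33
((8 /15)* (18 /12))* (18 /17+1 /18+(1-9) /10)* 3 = 962 /1275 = 0.75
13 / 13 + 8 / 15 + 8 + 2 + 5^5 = 47048 / 15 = 3136.53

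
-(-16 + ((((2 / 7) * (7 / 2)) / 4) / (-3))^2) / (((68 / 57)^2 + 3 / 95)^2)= 67529084175 / 8936299024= 7.56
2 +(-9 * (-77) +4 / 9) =6259 / 9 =695.44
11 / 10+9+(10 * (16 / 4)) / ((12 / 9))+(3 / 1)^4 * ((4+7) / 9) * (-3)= -2569 / 10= -256.90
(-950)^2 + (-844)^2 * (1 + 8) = 7313524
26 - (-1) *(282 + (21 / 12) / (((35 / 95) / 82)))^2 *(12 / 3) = 1803675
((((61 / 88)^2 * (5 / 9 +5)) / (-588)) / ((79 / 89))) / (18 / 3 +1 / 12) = -8279225 / 9847452384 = -0.00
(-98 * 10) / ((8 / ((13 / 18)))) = -3185 / 36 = -88.47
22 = 22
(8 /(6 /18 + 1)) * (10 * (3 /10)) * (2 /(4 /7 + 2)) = 14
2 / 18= 1 / 9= 0.11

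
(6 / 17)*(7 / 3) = 14 / 17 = 0.82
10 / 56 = 5 / 28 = 0.18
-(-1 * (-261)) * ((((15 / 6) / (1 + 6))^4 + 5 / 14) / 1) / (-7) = 3744045 / 268912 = 13.92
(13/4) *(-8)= -26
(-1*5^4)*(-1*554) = 346250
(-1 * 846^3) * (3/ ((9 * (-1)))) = 201831912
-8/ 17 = -0.47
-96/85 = -1.13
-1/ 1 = -1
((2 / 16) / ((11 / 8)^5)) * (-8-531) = -200704 / 14641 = -13.71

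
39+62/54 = 1084/27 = 40.15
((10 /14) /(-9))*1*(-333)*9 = 1665 /7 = 237.86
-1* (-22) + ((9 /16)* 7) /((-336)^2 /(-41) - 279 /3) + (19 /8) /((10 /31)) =45689421 /1556120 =29.36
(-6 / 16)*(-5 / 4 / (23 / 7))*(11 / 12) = 385 / 2944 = 0.13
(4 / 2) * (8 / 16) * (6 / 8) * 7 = 21 / 4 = 5.25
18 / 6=3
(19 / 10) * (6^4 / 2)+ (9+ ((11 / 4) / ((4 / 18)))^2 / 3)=413199 / 320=1291.25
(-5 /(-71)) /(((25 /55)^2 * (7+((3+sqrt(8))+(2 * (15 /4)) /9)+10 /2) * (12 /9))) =20691 /1240654 - 6534 * sqrt(2) /3101635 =0.01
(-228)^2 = 51984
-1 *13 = -13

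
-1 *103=-103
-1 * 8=-8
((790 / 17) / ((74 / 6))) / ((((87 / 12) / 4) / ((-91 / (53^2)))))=-3450720 / 51238969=-0.07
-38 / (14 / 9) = -24.43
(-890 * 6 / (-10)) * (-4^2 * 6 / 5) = -51264 / 5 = -10252.80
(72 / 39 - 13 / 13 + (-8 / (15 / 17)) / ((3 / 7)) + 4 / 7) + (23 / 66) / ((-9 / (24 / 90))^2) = -1080236111 / 54729675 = -19.74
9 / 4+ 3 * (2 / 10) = 57 / 20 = 2.85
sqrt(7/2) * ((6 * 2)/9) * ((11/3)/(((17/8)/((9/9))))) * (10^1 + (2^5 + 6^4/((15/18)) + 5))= 1409936 * sqrt(14)/765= 6896.08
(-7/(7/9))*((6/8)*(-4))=27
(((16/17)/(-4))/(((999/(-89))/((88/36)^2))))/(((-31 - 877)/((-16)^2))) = -11027456/312266421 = -0.04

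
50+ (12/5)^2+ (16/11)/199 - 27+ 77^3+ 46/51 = 1274254995866/2790975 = 456562.67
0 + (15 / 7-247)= -1714 / 7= -244.86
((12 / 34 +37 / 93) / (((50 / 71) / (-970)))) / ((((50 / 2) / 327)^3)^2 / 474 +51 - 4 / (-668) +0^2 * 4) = -263718669504155113833817626 / 13007178881386397469605105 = -20.27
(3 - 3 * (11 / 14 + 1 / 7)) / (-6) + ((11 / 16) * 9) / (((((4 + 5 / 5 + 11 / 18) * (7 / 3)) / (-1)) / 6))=-290 / 101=-2.87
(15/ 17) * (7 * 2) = 210/ 17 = 12.35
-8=-8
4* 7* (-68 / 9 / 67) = -1904 / 603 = -3.16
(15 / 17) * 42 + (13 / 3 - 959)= -46798 / 51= -917.61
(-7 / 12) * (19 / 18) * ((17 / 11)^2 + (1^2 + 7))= -55727 / 8712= -6.40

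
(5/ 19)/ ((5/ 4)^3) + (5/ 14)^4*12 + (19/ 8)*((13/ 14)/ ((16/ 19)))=860945009/ 291961600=2.95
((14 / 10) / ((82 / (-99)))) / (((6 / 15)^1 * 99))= -7 / 164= -0.04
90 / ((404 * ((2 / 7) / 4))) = 315 / 101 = 3.12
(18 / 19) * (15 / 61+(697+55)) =825966 / 1159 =712.65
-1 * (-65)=65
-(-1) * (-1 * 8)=-8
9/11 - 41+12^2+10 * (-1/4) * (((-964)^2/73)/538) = 9647634/216007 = 44.66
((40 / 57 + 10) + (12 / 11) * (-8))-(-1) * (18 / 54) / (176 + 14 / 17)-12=-18892163 / 1884762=-10.02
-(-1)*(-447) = -447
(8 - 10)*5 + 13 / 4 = -27 / 4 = -6.75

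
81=81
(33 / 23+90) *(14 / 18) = 4907 / 69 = 71.12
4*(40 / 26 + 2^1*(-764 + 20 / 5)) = -6073.85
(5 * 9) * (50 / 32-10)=-6075 / 16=-379.69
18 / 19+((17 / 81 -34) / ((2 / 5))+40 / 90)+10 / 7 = -1759337 / 21546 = -81.65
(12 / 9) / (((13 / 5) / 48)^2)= 76800 / 169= 454.44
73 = 73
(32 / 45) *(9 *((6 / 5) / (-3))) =-64 / 25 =-2.56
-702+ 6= -696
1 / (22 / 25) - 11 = -217 / 22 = -9.86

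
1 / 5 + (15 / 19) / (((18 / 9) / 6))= 244 / 95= 2.57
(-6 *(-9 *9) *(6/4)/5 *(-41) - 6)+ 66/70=-5982.86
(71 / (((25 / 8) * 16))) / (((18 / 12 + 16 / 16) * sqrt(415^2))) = 71 / 51875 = 0.00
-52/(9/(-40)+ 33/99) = -480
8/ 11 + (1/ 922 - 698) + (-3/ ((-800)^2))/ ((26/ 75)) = -2353471456839/ 3375257600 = -697.27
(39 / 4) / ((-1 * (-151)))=39 / 604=0.06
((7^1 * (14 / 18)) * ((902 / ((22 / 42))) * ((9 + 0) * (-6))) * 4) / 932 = -506268 / 233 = -2172.82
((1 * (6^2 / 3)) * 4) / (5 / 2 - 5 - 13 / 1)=-96 / 31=-3.10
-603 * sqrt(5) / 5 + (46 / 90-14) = -603 * sqrt(5) / 5-607 / 45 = -283.16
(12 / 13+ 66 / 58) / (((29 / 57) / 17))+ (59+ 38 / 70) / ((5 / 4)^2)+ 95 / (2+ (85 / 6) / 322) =5797016985323 / 37777614875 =153.45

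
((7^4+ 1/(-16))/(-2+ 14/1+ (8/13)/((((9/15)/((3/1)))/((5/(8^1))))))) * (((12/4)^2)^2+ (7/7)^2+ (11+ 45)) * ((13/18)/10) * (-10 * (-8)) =49773035/362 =137494.57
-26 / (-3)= 26 / 3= 8.67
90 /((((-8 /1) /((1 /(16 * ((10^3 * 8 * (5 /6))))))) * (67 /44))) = -0.00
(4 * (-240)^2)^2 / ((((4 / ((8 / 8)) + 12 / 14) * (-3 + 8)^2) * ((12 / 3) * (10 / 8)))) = 1486356480 / 17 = 87432734.12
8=8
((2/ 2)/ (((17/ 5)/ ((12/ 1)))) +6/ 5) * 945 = 75978/ 17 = 4469.29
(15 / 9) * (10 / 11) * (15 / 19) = 250 / 209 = 1.20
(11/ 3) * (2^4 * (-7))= -1232/ 3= -410.67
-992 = -992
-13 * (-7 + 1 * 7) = 0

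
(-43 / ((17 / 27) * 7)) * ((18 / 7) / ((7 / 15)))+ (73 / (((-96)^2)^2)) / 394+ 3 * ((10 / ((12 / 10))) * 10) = 196.24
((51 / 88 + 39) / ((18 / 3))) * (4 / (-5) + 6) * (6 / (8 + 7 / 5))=45279 / 2068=21.90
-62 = -62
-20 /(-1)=20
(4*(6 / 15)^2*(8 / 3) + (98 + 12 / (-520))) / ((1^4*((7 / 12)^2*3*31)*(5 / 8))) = 253888 / 50375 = 5.04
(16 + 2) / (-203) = -18 / 203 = -0.09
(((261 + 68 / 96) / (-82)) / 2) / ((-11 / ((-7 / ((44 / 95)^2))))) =-36072925 / 7620096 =-4.73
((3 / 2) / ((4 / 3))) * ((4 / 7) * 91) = 117 / 2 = 58.50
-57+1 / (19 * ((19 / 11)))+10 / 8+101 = 65385 / 1444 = 45.28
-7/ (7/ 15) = -15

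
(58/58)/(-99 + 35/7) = -1/94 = -0.01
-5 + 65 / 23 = -2.17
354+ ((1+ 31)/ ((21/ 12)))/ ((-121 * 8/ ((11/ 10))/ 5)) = 27250/ 77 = 353.90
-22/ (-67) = 0.33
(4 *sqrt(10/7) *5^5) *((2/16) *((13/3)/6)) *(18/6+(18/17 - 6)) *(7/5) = -89375 *sqrt(70)/204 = -3665.51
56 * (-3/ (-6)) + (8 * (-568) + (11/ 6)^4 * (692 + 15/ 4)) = 17334959/ 5184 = 3343.93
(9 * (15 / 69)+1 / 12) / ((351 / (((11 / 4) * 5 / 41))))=30965 / 15887664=0.00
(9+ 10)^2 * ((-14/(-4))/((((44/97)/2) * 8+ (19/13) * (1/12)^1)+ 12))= 19119282/210883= 90.66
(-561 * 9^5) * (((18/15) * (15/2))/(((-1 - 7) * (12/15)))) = 1490692005/32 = 46584125.16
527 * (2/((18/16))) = 8432/9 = 936.89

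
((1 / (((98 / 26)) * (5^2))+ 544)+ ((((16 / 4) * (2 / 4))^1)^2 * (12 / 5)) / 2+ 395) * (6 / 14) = 3468504 / 8575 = 404.49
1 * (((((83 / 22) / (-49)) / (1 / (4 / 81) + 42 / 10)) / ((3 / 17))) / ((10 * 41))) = -1411 / 32419233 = -0.00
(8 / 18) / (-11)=-4 / 99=-0.04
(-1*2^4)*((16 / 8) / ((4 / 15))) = -120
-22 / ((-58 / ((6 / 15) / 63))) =22 / 9135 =0.00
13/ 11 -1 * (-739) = 8142/ 11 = 740.18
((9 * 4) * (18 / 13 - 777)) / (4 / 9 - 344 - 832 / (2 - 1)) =816723 / 34385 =23.75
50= 50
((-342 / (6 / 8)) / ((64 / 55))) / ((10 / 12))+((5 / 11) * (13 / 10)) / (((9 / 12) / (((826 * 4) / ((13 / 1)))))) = -35641 / 132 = -270.01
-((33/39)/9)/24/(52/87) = -319/48672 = -0.01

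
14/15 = 0.93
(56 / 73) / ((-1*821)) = -56 / 59933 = -0.00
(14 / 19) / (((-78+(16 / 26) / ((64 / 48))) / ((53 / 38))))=-689 / 51984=-0.01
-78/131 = -0.60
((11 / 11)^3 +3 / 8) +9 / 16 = 1.94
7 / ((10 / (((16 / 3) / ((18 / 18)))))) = 56 / 15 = 3.73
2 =2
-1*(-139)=139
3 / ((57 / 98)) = 98 / 19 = 5.16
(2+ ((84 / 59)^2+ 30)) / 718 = 59224 / 1249679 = 0.05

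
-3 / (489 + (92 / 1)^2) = -3 / 8953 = -0.00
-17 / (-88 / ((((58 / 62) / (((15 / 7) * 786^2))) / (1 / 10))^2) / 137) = 95975761 / 72623765334577248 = 0.00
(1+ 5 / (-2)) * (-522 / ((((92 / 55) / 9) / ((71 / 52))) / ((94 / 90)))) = 28741581 / 4784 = 6007.86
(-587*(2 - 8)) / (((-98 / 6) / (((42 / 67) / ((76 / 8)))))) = -126792 / 8911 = -14.23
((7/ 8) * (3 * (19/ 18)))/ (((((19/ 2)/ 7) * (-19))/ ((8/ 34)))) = -49/ 1938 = -0.03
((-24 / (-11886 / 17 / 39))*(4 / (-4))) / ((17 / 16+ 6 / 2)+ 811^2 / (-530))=3748160 / 3463146561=0.00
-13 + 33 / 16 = -175 / 16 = -10.94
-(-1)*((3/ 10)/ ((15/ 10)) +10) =51/ 5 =10.20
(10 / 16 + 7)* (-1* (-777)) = 47397 / 8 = 5924.62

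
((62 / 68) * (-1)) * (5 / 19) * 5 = -775 / 646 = -1.20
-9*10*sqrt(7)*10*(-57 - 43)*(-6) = -540000*sqrt(7) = -1428705.71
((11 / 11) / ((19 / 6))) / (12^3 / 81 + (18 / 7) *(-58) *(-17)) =63 / 510074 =0.00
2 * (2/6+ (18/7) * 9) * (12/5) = 3944/35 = 112.69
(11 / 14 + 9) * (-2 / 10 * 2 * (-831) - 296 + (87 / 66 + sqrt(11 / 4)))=385.33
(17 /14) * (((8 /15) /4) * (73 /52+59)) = 17799 /1820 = 9.78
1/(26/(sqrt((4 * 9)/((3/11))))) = sqrt(33)/13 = 0.44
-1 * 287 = -287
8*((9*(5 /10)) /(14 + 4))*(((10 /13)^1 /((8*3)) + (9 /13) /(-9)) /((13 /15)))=-35 /338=-0.10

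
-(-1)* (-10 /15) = -2 /3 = -0.67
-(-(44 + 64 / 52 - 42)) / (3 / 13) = 14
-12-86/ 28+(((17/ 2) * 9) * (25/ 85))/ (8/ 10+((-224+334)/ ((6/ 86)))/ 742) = -840736/ 113939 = -7.38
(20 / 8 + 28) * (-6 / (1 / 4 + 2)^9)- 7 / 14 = -0.62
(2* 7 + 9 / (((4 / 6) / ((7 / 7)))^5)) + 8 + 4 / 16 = 2899 / 32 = 90.59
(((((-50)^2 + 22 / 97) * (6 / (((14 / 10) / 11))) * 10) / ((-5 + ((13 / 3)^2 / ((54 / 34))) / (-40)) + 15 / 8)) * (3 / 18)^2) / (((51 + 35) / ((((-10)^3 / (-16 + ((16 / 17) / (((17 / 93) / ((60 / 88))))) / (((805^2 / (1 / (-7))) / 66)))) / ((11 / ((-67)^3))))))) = 1728901286844888166171875 / 9090018141584704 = 190197781.78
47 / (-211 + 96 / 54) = -423 / 1883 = -0.22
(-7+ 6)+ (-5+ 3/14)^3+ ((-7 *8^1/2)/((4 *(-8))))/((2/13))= -575801/5488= -104.92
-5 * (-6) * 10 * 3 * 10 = 9000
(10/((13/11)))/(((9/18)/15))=3300/13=253.85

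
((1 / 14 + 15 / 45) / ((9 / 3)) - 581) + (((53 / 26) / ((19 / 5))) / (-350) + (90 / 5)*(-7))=-219991027 / 311220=-706.87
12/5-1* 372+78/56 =-51549/140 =-368.21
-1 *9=-9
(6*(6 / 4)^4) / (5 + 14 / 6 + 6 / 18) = 729 / 184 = 3.96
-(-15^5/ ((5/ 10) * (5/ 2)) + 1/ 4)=2429999/ 4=607499.75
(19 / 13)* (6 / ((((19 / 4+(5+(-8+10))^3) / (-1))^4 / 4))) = 116736 / 48668938294093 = 0.00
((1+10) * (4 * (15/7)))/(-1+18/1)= 660/119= 5.55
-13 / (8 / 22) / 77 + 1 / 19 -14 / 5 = -3.21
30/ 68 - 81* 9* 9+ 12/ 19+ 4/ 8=-2118695/ 323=-6559.43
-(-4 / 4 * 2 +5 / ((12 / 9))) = -7 / 4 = -1.75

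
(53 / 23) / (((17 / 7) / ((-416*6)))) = -926016 / 391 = -2368.33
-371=-371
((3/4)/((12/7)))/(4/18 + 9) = 63/1328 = 0.05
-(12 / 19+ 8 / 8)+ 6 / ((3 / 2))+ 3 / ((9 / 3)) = 64 / 19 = 3.37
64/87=0.74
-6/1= -6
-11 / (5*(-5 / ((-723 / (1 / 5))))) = -1590.60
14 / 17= 0.82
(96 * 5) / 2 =240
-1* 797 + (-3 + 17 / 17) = -799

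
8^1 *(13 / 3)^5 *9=2970344 / 27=110012.74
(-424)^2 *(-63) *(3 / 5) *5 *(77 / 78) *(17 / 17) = -33542052.92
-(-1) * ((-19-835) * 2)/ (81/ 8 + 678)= -13664/ 5505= -2.48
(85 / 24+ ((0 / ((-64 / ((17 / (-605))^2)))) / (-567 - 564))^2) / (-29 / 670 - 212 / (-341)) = 9709975 / 1585812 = 6.12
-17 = -17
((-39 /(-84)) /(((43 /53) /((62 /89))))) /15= 21359 /803670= 0.03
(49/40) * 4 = 49/10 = 4.90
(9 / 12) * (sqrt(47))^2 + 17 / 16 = 581 / 16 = 36.31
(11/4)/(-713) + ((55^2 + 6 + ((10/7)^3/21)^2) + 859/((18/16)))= 3794.57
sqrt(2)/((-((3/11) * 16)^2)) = -121 * sqrt(2)/2304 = -0.07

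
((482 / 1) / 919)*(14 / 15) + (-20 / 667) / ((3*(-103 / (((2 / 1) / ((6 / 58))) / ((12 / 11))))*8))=575749157 / 1175639940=0.49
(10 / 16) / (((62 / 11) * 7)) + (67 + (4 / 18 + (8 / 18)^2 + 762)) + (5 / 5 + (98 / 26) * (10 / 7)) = 3055772059 / 3656016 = 835.82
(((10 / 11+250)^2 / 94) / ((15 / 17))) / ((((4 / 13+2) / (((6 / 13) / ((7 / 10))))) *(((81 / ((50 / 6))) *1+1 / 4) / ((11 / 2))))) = 431664000 / 3608143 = 119.64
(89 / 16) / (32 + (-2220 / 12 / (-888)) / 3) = 801 / 4618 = 0.17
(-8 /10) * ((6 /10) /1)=-12 /25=-0.48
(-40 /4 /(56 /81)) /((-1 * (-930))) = -27 /1736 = -0.02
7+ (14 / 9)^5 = 951167 / 59049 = 16.11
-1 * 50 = -50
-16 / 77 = -0.21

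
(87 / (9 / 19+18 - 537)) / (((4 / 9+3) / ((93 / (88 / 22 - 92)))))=14877 / 288992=0.05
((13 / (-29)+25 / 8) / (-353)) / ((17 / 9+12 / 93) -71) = 173259 / 1576170416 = 0.00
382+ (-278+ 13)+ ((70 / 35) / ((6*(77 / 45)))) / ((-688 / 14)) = 117.00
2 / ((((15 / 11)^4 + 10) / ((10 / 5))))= 58564 / 197035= 0.30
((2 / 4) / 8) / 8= 1 / 128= 0.01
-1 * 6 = -6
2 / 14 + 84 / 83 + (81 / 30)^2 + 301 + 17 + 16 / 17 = 323359233 / 987700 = 327.39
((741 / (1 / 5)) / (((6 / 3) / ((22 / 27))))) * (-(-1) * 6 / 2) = 13585 / 3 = 4528.33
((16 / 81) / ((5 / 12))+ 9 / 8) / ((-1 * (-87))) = 1727 / 93960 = 0.02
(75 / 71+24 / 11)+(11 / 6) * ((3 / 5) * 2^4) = 81373 / 3905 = 20.84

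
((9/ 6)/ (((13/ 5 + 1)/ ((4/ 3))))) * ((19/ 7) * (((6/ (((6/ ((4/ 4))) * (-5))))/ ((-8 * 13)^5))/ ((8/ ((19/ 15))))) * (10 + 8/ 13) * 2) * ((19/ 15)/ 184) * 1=6859/ 11957264724787200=0.00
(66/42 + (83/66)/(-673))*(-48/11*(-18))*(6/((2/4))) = 843293376/570031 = 1479.38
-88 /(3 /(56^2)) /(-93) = 275968 /279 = 989.13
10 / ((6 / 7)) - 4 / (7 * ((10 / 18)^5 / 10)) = -96.31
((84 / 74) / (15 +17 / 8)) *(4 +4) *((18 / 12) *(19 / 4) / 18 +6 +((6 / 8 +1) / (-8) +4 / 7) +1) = 20828 / 5069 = 4.11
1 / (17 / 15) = 15 / 17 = 0.88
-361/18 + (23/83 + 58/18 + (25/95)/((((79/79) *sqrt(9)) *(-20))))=-313393/18924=-16.56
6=6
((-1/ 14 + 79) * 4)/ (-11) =-2210/ 77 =-28.70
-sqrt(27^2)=-27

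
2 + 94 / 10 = 57 / 5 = 11.40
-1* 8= -8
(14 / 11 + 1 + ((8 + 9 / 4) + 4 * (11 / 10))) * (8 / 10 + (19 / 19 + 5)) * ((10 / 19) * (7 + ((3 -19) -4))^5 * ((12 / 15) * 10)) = -187996042104 / 1045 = -179900518.76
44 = 44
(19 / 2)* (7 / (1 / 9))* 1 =1197 / 2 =598.50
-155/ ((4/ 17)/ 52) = -34255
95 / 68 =1.40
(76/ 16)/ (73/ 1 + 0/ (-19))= 19/ 292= 0.07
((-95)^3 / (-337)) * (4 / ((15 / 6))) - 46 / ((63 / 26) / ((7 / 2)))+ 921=14938067 / 3033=4925.18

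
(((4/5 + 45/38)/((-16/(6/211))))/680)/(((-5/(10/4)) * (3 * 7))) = 0.00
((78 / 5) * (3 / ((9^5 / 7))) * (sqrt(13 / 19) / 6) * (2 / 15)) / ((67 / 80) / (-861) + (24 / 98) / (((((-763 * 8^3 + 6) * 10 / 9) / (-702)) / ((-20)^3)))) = -3515975008 * sqrt(247) / 1717436920355865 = -0.00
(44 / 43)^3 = 85184 / 79507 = 1.07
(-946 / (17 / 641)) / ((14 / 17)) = -43313.29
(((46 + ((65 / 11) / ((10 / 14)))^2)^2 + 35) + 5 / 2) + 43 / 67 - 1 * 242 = 25293132609 / 1961894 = 12892.20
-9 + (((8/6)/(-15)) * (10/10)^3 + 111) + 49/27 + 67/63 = 99026/945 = 104.79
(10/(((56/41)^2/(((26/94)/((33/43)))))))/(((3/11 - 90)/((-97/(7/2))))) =0.60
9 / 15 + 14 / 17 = 1.42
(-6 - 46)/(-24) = 13/6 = 2.17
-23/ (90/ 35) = -161/ 18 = -8.94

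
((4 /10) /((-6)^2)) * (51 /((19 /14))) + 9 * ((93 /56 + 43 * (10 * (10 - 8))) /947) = 130079753 /15114120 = 8.61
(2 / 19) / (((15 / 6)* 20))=1 / 475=0.00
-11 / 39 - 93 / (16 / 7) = -25565 / 624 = -40.97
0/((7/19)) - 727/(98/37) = -26899/98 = -274.48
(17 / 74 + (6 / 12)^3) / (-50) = -21 / 2960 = -0.01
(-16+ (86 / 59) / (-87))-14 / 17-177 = -16914697 / 87261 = -193.84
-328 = -328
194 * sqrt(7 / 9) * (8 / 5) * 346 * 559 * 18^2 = 32419281024 * sqrt(7) / 5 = 17154671054.60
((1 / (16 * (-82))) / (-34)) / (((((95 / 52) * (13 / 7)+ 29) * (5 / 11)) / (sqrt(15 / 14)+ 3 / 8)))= 231 / 404594560+ 11 * sqrt(210) / 101148640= 0.00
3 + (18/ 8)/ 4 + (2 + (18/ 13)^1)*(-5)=-13.36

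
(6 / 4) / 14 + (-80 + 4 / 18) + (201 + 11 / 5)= 155647 / 1260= 123.53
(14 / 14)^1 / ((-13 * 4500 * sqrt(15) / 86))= -43 * sqrt(15) / 438750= -0.00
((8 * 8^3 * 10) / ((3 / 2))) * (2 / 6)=81920 / 9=9102.22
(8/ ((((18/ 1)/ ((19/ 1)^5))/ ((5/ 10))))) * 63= 34665386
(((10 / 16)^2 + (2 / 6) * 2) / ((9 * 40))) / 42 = 29 / 414720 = 0.00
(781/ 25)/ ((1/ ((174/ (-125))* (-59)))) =8017746/ 3125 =2565.68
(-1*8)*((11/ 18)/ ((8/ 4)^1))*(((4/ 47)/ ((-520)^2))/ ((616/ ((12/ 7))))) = -1/ 467048400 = -0.00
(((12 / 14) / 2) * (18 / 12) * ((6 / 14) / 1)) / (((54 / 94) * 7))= 47 / 686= 0.07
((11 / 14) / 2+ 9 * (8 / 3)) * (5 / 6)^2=17075 / 1008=16.94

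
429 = 429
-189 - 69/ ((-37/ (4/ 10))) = -34827/ 185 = -188.25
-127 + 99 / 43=-5362 / 43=-124.70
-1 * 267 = -267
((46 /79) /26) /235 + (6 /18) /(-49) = -237964 /35477715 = -0.01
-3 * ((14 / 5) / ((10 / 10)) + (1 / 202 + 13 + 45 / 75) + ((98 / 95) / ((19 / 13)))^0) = -52737 / 1010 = -52.21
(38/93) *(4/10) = 76/465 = 0.16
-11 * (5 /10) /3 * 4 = -7.33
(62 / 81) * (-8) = -496 / 81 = -6.12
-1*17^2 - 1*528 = -817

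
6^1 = 6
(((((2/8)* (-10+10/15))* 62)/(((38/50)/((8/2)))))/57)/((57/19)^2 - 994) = 8680/640053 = 0.01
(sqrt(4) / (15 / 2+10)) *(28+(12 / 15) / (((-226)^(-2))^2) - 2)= 41740124936 / 175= 238514999.63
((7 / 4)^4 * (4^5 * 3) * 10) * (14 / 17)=4033680 / 17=237275.29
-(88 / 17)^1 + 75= 1187 / 17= 69.82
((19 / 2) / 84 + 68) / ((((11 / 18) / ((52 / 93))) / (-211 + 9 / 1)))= -30049318 / 2387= -12588.74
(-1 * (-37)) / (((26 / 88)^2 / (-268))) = -19197376 / 169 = -113593.94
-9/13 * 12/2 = -4.15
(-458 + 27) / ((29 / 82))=-35342 / 29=-1218.69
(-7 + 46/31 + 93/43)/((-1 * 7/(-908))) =-4058760/9331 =-434.98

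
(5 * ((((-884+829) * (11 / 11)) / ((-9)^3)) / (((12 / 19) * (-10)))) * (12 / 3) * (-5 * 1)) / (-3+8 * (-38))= -5225 / 1342818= -0.00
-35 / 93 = -0.38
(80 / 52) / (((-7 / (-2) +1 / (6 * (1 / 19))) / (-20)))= -60 / 13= -4.62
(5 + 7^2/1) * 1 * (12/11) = 648/11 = 58.91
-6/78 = -0.08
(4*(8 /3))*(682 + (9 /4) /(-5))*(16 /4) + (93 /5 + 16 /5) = 436519 /15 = 29101.27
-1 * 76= -76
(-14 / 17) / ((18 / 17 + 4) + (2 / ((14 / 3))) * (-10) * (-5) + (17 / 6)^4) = -127008 / 14023991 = -0.01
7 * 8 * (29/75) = 1624/75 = 21.65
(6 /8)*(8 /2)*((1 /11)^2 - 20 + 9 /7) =-47532 /847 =-56.12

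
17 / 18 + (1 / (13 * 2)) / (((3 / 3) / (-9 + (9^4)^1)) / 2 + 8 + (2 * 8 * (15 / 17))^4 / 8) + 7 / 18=21773112831724 / 16329739910979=1.33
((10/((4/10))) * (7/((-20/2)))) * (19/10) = -133/4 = -33.25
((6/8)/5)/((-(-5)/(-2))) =-3/50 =-0.06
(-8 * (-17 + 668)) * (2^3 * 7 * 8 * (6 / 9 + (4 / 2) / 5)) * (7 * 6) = -522633216 / 5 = -104526643.20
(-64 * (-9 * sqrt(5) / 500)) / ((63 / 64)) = 1024 * sqrt(5) / 875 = 2.62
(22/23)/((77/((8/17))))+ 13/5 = 35661/13685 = 2.61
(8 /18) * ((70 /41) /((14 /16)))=320 /369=0.87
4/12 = 1/3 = 0.33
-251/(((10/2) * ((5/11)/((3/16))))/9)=-74547/400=-186.37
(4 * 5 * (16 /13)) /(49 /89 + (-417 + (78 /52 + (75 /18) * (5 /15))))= -128160 /2153203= -0.06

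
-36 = -36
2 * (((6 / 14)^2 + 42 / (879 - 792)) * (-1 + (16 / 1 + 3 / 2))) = 21.99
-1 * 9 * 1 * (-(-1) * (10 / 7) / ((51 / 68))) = -120 / 7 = -17.14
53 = 53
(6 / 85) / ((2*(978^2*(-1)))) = -1 / 27100380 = -0.00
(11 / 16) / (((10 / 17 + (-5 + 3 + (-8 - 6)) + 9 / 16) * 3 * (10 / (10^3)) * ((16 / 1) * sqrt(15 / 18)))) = -935 * sqrt(30) / 48468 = -0.11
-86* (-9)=774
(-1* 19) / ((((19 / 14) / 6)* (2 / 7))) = -294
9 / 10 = 0.90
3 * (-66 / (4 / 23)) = -2277 / 2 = -1138.50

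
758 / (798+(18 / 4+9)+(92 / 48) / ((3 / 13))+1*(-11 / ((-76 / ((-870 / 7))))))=0.95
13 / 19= 0.68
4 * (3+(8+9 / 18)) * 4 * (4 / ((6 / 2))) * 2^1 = 1472 / 3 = 490.67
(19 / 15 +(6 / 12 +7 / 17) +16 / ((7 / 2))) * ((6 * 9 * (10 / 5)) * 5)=433746 / 119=3644.92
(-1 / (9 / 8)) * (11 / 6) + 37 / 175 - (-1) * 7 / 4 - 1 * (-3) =62971 / 18900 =3.33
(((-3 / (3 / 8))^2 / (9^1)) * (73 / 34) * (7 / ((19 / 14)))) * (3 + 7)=2289280 / 2907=787.51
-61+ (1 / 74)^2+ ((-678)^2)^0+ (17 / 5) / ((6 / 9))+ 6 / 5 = -1470301 / 27380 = -53.70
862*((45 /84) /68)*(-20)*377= -12186525 /238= -51203.89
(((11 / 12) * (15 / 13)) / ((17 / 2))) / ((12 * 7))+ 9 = 334207 / 37128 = 9.00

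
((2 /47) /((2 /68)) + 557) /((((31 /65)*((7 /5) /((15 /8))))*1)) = 127954125 /81592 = 1568.22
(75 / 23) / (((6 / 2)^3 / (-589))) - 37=-22384 / 207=-108.14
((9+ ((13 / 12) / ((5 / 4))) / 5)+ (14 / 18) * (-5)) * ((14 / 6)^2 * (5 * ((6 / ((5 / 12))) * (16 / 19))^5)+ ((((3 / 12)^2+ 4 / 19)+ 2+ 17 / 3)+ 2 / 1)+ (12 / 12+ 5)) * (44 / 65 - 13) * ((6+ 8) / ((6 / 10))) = -392760744430508294970787 / 36212947875000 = -10845865014.53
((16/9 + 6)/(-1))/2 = -35/9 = -3.89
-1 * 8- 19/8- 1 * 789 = -6395/8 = -799.38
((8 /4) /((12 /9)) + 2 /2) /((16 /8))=5 /4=1.25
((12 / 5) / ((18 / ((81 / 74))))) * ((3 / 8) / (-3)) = -27 / 1480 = -0.02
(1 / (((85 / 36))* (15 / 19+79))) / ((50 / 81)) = 13851 / 1610750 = 0.01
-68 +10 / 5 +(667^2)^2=197926222255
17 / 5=3.40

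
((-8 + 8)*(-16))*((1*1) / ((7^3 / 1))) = 0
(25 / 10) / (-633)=-5 / 1266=-0.00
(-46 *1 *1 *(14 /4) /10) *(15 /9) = -161 /6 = -26.83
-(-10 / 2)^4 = -625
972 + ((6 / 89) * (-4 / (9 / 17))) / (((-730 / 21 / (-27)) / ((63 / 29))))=914877504 / 942065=971.14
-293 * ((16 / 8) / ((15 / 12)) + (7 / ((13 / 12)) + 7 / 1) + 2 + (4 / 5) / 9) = -2939669 / 585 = -5025.08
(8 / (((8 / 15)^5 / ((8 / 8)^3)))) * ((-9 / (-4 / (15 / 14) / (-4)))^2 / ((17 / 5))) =69198046875 / 13647872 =5070.24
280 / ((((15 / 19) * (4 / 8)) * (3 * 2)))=118.22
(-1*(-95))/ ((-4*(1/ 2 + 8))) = -95/ 34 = -2.79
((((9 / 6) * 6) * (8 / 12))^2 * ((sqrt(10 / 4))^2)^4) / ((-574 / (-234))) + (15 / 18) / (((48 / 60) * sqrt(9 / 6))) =25 * sqrt(6) / 72 + 658125 / 1148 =574.13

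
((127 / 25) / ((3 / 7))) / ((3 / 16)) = 14224 / 225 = 63.22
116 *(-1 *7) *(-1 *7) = 5684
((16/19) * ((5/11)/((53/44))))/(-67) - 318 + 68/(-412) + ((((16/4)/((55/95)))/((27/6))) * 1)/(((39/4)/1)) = -8532675778643/26831274327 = -318.01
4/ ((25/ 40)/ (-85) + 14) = 544/ 1903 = 0.29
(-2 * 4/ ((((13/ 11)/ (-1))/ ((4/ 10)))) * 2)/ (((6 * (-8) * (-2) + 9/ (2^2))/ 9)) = 4224/ 8515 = 0.50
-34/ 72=-17/ 36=-0.47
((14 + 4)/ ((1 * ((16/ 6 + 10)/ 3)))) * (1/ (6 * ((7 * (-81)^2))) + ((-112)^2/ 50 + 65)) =2176113139/ 1615950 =1346.65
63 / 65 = 0.97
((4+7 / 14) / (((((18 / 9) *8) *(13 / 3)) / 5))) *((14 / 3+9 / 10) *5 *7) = 52605 / 832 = 63.23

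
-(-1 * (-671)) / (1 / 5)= -3355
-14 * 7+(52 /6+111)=65 /3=21.67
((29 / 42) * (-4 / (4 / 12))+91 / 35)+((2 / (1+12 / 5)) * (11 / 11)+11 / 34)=-5681 / 1190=-4.77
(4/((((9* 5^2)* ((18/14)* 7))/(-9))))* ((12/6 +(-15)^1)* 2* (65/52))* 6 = 52/15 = 3.47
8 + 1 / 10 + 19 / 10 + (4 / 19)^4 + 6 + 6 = 2867318 / 130321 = 22.00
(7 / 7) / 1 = 1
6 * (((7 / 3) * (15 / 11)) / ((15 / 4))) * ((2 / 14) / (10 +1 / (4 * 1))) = 32 / 451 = 0.07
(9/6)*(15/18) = 5/4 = 1.25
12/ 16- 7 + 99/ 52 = -113/ 26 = -4.35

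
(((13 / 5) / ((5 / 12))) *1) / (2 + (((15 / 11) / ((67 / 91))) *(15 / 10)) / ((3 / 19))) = 229944 / 722075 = 0.32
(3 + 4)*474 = 3318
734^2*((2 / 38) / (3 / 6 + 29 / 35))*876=11012172640 / 589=18696388.18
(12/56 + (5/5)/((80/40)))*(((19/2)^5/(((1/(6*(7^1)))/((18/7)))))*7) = 334273365/8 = 41784170.62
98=98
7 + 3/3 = 8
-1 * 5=-5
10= 10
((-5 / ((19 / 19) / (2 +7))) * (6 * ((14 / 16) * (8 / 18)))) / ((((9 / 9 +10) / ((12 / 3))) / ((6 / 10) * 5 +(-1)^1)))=-840 / 11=-76.36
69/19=3.63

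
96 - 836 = -740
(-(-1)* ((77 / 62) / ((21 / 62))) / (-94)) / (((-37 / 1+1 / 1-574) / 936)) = 858 / 14335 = 0.06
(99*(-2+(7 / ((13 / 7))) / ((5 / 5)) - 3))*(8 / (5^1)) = -12672 / 65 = -194.95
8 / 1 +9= 17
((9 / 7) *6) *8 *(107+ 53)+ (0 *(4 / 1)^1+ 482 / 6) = 209047 / 21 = 9954.62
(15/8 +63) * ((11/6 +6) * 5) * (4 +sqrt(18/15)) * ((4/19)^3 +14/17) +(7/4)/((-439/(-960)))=394816967 * sqrt(30)/932824 +867015028645/102377434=10787.04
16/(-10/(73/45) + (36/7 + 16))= 4088/3827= 1.07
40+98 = 138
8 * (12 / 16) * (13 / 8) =39 / 4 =9.75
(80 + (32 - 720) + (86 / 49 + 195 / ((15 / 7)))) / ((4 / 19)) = -479693 / 196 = -2447.41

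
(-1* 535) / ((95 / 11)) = -1177 / 19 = -61.95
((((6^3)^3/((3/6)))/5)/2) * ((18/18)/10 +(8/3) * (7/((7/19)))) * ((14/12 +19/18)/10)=568456704/25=22738268.16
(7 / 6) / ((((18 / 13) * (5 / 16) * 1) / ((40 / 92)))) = 728 / 621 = 1.17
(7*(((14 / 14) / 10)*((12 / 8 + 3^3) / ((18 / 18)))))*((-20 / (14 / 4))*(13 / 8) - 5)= -285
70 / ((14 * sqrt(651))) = 0.20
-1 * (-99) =99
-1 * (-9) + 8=17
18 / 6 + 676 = 679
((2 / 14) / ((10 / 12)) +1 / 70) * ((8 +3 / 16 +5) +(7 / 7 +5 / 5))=3159 / 1120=2.82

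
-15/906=-5/302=-0.02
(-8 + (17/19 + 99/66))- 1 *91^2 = -8286.61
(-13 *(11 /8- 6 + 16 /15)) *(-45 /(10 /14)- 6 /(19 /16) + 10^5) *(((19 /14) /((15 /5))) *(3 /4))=1505674651 /960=1568411.09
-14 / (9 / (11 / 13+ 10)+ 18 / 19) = -12502 / 1587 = -7.88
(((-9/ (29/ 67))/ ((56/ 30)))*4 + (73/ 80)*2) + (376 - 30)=2462539/ 8120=303.27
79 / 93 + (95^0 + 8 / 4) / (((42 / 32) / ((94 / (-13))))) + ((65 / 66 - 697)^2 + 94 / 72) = 496060005655 / 1024023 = 484422.72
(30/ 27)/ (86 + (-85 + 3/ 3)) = 5/ 9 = 0.56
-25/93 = -0.27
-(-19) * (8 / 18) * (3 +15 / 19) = 32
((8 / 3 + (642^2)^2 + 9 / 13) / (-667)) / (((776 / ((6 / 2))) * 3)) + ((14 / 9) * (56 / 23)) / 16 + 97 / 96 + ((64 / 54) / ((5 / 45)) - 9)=-819615901223 / 2497248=-328207.65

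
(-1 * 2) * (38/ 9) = -76/ 9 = -8.44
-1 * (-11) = 11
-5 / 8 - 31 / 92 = -177 / 184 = -0.96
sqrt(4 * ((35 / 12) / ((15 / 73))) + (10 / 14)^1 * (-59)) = sqrt(6454) / 21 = 3.83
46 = 46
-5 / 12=-0.42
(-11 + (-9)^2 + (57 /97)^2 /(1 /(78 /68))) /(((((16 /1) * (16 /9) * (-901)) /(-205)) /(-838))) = -17409299870205 /36894119168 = -471.87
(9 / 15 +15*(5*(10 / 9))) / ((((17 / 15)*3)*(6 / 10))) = 6295 / 153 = 41.14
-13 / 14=-0.93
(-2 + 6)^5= 1024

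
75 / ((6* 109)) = 25 / 218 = 0.11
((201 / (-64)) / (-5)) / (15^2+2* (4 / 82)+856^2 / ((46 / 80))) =189543 / 384607778240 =0.00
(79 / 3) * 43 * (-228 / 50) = -129086 / 25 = -5163.44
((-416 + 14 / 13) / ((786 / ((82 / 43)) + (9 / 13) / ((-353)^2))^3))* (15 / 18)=-101301576283798890383902895 / 20514518342087774688003829483008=-0.00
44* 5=220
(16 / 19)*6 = 96 / 19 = 5.05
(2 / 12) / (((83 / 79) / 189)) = 4977 / 166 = 29.98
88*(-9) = -792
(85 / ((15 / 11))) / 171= 0.36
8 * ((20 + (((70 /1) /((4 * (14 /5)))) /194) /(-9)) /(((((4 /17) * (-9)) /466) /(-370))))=13024957.26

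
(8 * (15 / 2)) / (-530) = -6 / 53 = -0.11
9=9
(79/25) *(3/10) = 237/250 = 0.95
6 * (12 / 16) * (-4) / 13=-18 / 13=-1.38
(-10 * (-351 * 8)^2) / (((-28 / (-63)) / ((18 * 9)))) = -28740329280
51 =51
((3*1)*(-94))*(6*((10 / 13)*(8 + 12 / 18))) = -11280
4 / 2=2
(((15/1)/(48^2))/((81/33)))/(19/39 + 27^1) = 715/7409664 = 0.00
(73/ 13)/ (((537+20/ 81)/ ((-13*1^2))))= -5913/ 43517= -0.14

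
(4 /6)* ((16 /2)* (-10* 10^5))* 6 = -32000000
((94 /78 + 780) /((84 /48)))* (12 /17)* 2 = 974944 /1547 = 630.22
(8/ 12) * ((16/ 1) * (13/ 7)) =416/ 21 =19.81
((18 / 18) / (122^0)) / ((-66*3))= -1 / 198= -0.01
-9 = -9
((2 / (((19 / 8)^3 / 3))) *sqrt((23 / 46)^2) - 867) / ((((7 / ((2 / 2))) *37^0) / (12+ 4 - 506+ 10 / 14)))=20362368225 / 336091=60585.88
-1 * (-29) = 29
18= 18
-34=-34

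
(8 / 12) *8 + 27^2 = 2203 / 3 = 734.33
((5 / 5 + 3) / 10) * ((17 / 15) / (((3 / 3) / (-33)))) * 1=-374 / 25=-14.96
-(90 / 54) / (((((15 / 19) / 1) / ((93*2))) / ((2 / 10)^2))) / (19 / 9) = -186 / 25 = -7.44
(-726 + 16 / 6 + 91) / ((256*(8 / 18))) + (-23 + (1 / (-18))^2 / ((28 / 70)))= -2368043 / 82944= -28.55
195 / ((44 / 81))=358.98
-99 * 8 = -792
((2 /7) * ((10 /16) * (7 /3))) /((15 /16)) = 0.44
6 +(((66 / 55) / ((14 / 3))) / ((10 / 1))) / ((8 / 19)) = 16971 / 2800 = 6.06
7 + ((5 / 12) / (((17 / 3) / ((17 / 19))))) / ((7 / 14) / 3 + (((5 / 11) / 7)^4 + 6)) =346504522637 / 49425318146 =7.01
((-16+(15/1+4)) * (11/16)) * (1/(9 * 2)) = 11/96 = 0.11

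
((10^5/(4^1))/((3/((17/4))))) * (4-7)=-106250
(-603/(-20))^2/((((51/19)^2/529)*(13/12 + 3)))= 16344.90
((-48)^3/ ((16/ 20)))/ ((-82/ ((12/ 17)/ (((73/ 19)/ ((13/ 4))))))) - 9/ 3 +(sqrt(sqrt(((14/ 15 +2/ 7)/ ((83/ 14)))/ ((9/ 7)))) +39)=4 *21^(1/ 4) *415^(3/ 4)/ 1245 +53049636/ 50881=1043.25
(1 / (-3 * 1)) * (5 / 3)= -5 / 9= -0.56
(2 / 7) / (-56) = -1 / 196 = -0.01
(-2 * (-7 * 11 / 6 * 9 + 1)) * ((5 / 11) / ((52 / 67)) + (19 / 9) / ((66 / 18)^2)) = 1070117 / 6292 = 170.08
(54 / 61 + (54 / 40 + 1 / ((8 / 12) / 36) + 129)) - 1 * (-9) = 236967 / 1220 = 194.24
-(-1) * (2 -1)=1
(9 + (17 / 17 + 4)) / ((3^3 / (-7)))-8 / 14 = -794 / 189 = -4.20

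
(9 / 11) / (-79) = -9 / 869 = -0.01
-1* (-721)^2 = -519841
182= 182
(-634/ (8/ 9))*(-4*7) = 19971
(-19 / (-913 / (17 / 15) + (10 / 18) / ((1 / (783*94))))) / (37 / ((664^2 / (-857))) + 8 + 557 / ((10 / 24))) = -7495232 / 21263828838507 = -0.00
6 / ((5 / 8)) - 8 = 8 / 5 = 1.60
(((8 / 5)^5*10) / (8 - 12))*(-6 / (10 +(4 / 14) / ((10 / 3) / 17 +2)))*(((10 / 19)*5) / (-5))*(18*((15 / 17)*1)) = -4161798144 / 32065825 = -129.79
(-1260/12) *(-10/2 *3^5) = 127575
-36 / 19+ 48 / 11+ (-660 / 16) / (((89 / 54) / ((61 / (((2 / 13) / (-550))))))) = 203048633973 / 37202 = 5458003.17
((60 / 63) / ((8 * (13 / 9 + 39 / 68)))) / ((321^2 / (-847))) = -4114 / 8483709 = -0.00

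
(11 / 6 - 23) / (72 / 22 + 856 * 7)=-1397 / 395688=-0.00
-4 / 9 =-0.44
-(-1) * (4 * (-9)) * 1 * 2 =-72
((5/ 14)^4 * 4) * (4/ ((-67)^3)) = -625/ 722131963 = -0.00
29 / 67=0.43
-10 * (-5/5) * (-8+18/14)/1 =-470/7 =-67.14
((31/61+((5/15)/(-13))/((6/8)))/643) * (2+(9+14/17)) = 13333/1529697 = 0.01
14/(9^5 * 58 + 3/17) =0.00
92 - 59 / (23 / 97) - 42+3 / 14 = -63953 / 322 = -198.61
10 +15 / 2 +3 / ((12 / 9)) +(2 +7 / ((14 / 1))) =89 / 4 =22.25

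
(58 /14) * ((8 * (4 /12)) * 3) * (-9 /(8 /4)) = -1044 /7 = -149.14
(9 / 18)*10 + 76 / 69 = 421 / 69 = 6.10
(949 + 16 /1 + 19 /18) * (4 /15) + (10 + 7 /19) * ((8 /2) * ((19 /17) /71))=42083426 /162945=258.27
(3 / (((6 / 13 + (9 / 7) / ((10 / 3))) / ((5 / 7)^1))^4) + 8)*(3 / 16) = 140099982077 / 78524467218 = 1.78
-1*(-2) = 2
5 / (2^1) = 2.50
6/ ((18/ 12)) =4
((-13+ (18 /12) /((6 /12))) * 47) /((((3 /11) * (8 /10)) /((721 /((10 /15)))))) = -2329731.25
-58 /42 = -29 /21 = -1.38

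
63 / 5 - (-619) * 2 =1250.60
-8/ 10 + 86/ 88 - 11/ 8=-527/ 440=-1.20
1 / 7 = 0.14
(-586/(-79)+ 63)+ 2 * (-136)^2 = 2927931/79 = 37062.42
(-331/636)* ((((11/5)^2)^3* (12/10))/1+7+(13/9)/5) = -16680628157/223593750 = -74.60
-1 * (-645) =645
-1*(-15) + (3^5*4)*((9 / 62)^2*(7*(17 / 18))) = 289083 / 1922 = 150.41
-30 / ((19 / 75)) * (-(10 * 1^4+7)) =38250 / 19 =2013.16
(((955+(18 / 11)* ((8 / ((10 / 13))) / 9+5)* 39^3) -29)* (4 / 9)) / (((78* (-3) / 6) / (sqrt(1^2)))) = -131654624 / 19305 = -6819.72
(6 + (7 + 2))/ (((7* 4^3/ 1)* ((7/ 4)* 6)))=5/ 1568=0.00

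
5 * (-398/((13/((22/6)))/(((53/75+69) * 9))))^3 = -11990409304416982613504/6865625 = -1746441045704794.92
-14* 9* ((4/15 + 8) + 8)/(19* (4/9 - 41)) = 92232/34675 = 2.66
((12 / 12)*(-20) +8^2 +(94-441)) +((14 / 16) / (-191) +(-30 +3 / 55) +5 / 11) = -27942921 / 84040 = -332.50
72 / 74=0.97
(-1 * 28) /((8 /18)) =-63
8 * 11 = 88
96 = 96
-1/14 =-0.07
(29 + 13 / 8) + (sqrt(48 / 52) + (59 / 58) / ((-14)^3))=2 * sqrt(39) / 13 + 4873971 / 159152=31.59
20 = 20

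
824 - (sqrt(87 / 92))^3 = 824 - 87 * sqrt(2001) / 4232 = 823.08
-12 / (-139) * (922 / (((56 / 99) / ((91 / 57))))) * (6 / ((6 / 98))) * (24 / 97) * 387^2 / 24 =8708181616134 / 256177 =33992831.58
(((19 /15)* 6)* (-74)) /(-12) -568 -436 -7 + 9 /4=-57713 /60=-961.88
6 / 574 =3 / 287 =0.01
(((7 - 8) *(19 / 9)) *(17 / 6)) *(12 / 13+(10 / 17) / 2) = -5111 / 702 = -7.28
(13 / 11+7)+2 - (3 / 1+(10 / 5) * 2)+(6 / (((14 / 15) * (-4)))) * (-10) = 19.25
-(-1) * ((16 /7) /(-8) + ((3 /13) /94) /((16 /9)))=-38915 /136864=-0.28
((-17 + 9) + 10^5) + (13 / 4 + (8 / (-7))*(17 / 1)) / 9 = 8399177 / 84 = 99990.20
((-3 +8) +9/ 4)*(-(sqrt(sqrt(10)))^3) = -29*10^(3/ 4)/ 4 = -40.77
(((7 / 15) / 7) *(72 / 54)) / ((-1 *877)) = -4 / 39465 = -0.00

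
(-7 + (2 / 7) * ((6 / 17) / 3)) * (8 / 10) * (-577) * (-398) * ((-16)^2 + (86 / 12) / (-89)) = -7433442146564 / 22695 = -327536556.36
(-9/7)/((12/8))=-6/7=-0.86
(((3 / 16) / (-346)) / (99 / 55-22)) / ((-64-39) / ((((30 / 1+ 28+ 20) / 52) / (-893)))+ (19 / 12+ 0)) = 0.00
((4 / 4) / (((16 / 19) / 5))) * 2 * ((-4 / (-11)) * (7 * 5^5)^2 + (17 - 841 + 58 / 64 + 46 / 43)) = 250205067995275 / 121088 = 2066307710.06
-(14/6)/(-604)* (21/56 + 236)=13237/14496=0.91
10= 10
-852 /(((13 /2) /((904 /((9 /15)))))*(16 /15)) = -2406900 /13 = -185146.15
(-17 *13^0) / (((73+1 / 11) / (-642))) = 20009 / 134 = 149.32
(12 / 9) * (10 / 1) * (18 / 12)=20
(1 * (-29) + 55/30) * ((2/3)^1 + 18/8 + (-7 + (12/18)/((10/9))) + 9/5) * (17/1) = 777.42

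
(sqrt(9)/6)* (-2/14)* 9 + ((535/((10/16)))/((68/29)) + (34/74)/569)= 1825951789/5010614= 364.42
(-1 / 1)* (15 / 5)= -3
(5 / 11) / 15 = 1 / 33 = 0.03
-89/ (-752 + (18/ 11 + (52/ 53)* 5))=51887/ 434602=0.12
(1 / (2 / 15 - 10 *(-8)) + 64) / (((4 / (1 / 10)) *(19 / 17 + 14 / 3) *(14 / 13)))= 51013209 / 198570400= 0.26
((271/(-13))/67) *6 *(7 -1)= -9756/871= -11.20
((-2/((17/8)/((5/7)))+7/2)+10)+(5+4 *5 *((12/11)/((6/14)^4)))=664.56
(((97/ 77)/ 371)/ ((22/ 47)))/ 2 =4559/ 1256948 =0.00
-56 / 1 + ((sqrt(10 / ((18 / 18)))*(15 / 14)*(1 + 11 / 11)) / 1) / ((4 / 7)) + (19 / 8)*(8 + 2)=-129 / 4 + 15*sqrt(10) / 4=-20.39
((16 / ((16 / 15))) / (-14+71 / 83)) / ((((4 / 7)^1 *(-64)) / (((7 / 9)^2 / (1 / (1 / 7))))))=20335 / 7540992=0.00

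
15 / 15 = 1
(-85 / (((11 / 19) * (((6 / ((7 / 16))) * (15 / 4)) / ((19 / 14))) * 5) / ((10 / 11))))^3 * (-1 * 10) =1155682066765 / 330615800064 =3.50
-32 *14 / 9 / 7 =-64 / 9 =-7.11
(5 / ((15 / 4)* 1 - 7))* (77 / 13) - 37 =-7793 / 169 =-46.11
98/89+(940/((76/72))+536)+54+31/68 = 170421797/114988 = 1482.08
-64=-64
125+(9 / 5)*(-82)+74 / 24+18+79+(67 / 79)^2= 29283749 / 374460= 78.20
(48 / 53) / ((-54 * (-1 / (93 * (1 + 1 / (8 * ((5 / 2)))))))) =434 / 265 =1.64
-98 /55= -1.78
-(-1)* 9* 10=90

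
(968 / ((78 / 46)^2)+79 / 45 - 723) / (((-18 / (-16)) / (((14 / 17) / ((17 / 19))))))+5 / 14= -87033878543 / 276928470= -314.28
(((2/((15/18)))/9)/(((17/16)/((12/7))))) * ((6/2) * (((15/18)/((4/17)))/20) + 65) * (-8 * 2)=-268416/595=-451.12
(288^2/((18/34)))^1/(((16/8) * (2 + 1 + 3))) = 13056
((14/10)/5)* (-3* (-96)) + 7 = 2191/25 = 87.64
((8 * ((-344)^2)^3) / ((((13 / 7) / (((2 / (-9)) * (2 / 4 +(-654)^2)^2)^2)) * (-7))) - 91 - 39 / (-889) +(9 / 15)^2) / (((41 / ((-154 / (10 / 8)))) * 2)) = 1735477938366242749606221424260583966394536468 / 685371375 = 2532171610415218682872802000000000000.00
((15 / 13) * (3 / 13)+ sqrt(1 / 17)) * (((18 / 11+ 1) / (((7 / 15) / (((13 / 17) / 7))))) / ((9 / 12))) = 7540 * sqrt(17) / 155771+ 26100 / 119119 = 0.42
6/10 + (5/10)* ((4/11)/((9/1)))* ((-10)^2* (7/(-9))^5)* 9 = -4.58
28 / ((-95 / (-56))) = 1568 / 95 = 16.51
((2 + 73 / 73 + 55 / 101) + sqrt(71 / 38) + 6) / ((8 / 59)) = 59 * sqrt(2698) / 304 + 14219 / 202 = 80.47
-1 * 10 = -10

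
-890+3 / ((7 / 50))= -6080 / 7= -868.57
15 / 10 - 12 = -21 / 2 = -10.50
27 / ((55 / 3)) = 81 / 55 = 1.47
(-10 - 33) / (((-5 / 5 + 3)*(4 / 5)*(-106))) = 215 / 848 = 0.25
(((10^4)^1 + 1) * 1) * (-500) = -5000500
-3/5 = -0.60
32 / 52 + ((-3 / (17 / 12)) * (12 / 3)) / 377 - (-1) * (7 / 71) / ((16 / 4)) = 1124063 / 1820156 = 0.62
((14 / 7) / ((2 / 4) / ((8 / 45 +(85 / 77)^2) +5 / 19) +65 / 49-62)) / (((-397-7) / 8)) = 3297742336 / 5027070143013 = 0.00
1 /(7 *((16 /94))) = 47 /56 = 0.84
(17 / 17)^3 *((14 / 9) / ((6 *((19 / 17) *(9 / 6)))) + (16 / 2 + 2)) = 10.15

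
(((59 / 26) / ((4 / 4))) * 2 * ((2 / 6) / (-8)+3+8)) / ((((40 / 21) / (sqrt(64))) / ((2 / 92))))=108619 / 23920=4.54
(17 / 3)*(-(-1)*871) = 14807 / 3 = 4935.67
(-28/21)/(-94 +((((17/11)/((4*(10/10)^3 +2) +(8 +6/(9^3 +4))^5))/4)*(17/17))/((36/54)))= 2453648110664133982016/172982159426707618421499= 0.01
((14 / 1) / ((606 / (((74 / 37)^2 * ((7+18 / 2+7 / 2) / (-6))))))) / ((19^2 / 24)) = -728 / 36461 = -0.02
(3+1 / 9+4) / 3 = 64 / 27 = 2.37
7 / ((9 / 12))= 28 / 3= 9.33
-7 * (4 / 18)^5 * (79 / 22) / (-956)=2212 / 155239821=0.00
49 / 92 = 0.53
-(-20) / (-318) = -10 / 159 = -0.06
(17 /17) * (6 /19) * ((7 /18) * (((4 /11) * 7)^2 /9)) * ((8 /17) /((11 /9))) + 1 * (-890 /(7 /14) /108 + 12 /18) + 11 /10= -1704092989 /116076510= -14.68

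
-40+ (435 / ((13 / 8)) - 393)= -2149 / 13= -165.31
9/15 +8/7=61/35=1.74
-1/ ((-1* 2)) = 1/ 2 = 0.50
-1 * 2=-2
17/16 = 1.06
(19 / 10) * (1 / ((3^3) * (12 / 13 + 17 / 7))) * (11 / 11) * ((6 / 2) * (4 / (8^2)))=1729 / 439200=0.00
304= 304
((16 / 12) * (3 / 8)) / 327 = 1 / 654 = 0.00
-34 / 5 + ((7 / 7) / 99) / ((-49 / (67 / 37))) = -6102893 / 897435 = -6.80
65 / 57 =1.14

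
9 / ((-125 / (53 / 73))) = -477 / 9125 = -0.05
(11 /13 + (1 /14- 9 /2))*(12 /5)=-3912 /455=-8.60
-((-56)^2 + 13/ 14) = -43917/ 14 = -3136.93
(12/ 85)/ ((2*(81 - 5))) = 3/ 3230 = 0.00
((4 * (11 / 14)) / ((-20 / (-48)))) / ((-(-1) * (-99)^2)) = 8 / 10395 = 0.00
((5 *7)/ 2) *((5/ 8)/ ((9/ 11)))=1925/ 144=13.37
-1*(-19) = 19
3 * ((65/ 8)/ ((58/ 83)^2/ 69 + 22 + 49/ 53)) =4912649235/ 4621740856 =1.06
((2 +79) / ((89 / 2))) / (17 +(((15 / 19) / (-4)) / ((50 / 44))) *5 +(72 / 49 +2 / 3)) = 0.10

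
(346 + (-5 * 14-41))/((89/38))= 100.34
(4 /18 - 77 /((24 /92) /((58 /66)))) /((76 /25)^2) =-28.04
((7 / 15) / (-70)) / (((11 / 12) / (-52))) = 104 / 275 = 0.38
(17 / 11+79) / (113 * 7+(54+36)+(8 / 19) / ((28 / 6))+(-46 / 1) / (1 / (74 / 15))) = 1767570 / 14355473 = 0.12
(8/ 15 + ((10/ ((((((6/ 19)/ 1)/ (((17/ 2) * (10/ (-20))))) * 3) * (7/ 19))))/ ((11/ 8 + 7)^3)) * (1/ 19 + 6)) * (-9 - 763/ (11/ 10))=528167521864/ 1042143795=506.81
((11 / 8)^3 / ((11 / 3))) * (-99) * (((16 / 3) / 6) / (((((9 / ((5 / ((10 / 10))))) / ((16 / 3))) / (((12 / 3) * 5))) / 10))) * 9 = -332750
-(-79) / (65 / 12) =14.58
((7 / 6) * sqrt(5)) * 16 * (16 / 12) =224 * sqrt(5) / 9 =55.65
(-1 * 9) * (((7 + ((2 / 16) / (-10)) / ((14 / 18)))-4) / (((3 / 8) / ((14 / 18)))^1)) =-557 / 10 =-55.70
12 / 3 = 4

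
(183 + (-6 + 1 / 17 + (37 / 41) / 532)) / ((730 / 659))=43266479591 / 270686920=159.84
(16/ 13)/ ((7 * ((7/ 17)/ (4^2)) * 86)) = 2176/ 27391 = 0.08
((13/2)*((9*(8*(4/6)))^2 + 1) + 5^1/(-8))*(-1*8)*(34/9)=-4075070/9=-452785.56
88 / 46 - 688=-15780 / 23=-686.09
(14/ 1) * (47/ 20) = 329/ 10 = 32.90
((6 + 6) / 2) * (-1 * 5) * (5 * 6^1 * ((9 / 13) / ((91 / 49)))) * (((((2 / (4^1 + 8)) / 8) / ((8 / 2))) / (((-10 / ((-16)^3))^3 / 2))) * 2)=-405874409472 / 845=-480324744.94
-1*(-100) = 100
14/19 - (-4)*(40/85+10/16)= 3307/646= 5.12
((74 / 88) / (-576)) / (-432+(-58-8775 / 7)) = 259 / 309323520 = 0.00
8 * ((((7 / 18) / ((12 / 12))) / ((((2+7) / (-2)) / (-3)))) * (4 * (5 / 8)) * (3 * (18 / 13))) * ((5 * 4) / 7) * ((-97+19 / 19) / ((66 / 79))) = -1011200 / 143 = -7071.33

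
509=509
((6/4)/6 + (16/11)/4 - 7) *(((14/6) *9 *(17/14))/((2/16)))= -14331/11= -1302.82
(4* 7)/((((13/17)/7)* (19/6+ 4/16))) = 39984/533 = 75.02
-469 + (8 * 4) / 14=-3267 / 7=-466.71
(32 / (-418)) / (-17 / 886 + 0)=14176 / 3553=3.99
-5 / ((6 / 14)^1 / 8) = -280 / 3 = -93.33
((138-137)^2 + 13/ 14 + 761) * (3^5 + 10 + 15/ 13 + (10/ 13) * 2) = 17751822/ 91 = 195074.97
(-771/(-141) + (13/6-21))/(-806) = 3769/227292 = 0.02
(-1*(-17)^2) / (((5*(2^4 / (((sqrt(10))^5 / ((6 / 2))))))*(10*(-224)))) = 289*sqrt(10) / 5376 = 0.17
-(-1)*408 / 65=408 / 65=6.28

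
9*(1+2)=27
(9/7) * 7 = 9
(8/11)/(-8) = -1/11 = -0.09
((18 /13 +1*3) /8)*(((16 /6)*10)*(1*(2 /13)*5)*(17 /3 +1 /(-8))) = 63175 /1014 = 62.30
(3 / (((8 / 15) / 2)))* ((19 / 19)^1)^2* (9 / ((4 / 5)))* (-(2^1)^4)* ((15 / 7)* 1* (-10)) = 303750 / 7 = 43392.86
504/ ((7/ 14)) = 1008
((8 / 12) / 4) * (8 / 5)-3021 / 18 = -5027 / 30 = -167.57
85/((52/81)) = 6885/52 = 132.40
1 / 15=0.07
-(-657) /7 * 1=657 /7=93.86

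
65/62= 1.05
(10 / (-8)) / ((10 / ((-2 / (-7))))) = -1 / 28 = -0.04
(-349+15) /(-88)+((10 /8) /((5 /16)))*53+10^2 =13895 /44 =315.80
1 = 1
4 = 4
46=46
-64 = -64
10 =10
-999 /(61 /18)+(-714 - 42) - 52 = -1102.79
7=7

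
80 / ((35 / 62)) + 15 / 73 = 72521 / 511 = 141.92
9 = 9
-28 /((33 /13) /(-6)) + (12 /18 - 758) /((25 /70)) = -338968 /165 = -2054.35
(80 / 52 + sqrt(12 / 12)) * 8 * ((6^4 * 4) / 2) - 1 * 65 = 683443 / 13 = 52572.54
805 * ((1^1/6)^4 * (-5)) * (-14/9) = 28175/5832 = 4.83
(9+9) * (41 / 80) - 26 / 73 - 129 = -120.13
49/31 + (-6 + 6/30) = -654/155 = -4.22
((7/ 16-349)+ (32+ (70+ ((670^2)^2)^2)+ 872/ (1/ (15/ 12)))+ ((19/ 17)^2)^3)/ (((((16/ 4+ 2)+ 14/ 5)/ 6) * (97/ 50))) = 5880891951415904127559833460406625/ 412076577968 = 14271356990041272258966.28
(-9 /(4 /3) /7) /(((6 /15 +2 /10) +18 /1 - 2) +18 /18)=-135 /2464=-0.05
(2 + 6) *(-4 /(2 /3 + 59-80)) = 96 /61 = 1.57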